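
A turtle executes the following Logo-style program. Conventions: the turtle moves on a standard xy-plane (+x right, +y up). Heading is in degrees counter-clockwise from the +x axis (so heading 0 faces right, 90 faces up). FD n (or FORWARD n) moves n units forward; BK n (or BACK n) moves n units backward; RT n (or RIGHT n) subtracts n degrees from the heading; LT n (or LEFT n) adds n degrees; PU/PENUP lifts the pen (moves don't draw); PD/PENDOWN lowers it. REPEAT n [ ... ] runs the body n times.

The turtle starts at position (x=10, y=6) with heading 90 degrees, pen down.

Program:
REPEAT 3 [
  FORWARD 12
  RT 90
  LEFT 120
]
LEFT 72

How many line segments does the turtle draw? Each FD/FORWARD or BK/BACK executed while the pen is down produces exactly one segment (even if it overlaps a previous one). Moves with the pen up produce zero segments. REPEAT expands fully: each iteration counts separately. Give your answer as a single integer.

Executing turtle program step by step:
Start: pos=(10,6), heading=90, pen down
REPEAT 3 [
  -- iteration 1/3 --
  FD 12: (10,6) -> (10,18) [heading=90, draw]
  RT 90: heading 90 -> 0
  LT 120: heading 0 -> 120
  -- iteration 2/3 --
  FD 12: (10,18) -> (4,28.392) [heading=120, draw]
  RT 90: heading 120 -> 30
  LT 120: heading 30 -> 150
  -- iteration 3/3 --
  FD 12: (4,28.392) -> (-6.392,34.392) [heading=150, draw]
  RT 90: heading 150 -> 60
  LT 120: heading 60 -> 180
]
LT 72: heading 180 -> 252
Final: pos=(-6.392,34.392), heading=252, 3 segment(s) drawn
Segments drawn: 3

Answer: 3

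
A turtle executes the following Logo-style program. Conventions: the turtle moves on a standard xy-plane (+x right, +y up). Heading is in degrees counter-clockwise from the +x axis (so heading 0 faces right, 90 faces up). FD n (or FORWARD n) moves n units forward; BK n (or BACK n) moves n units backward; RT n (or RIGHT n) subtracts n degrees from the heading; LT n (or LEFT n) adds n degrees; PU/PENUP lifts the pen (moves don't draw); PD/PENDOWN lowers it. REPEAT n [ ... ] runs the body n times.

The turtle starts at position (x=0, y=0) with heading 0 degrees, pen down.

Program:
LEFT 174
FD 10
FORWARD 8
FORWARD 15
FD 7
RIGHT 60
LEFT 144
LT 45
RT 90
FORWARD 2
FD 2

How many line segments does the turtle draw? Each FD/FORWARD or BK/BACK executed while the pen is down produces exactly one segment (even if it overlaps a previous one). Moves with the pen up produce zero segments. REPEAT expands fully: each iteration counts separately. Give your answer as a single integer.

Answer: 6

Derivation:
Executing turtle program step by step:
Start: pos=(0,0), heading=0, pen down
LT 174: heading 0 -> 174
FD 10: (0,0) -> (-9.945,1.045) [heading=174, draw]
FD 8: (-9.945,1.045) -> (-17.901,1.882) [heading=174, draw]
FD 15: (-17.901,1.882) -> (-32.819,3.449) [heading=174, draw]
FD 7: (-32.819,3.449) -> (-39.781,4.181) [heading=174, draw]
RT 60: heading 174 -> 114
LT 144: heading 114 -> 258
LT 45: heading 258 -> 303
RT 90: heading 303 -> 213
FD 2: (-39.781,4.181) -> (-41.458,3.092) [heading=213, draw]
FD 2: (-41.458,3.092) -> (-43.136,2.003) [heading=213, draw]
Final: pos=(-43.136,2.003), heading=213, 6 segment(s) drawn
Segments drawn: 6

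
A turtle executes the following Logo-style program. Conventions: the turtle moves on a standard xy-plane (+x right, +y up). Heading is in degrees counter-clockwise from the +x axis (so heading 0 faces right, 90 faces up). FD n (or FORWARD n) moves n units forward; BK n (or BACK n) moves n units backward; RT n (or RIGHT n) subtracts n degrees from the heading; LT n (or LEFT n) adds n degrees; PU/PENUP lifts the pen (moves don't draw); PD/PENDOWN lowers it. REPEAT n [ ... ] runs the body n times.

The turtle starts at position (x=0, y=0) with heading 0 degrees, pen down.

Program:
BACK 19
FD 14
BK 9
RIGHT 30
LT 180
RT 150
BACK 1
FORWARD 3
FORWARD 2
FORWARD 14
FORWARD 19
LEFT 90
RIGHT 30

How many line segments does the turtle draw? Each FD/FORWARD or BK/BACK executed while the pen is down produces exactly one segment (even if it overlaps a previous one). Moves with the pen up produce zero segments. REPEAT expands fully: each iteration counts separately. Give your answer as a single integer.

Executing turtle program step by step:
Start: pos=(0,0), heading=0, pen down
BK 19: (0,0) -> (-19,0) [heading=0, draw]
FD 14: (-19,0) -> (-5,0) [heading=0, draw]
BK 9: (-5,0) -> (-14,0) [heading=0, draw]
RT 30: heading 0 -> 330
LT 180: heading 330 -> 150
RT 150: heading 150 -> 0
BK 1: (-14,0) -> (-15,0) [heading=0, draw]
FD 3: (-15,0) -> (-12,0) [heading=0, draw]
FD 2: (-12,0) -> (-10,0) [heading=0, draw]
FD 14: (-10,0) -> (4,0) [heading=0, draw]
FD 19: (4,0) -> (23,0) [heading=0, draw]
LT 90: heading 0 -> 90
RT 30: heading 90 -> 60
Final: pos=(23,0), heading=60, 8 segment(s) drawn
Segments drawn: 8

Answer: 8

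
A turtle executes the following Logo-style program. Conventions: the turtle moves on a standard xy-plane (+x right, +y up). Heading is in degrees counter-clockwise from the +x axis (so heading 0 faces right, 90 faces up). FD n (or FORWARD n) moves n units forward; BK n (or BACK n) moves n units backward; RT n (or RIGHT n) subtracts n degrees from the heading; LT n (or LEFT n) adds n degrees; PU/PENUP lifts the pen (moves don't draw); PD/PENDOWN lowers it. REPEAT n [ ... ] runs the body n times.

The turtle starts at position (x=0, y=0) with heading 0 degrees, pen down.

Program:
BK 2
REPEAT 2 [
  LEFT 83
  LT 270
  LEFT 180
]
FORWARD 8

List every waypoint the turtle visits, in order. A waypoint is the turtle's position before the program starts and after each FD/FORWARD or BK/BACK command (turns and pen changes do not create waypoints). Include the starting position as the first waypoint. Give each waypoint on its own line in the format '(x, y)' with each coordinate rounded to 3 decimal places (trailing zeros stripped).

Executing turtle program step by step:
Start: pos=(0,0), heading=0, pen down
BK 2: (0,0) -> (-2,0) [heading=0, draw]
REPEAT 2 [
  -- iteration 1/2 --
  LT 83: heading 0 -> 83
  LT 270: heading 83 -> 353
  LT 180: heading 353 -> 173
  -- iteration 2/2 --
  LT 83: heading 173 -> 256
  LT 270: heading 256 -> 166
  LT 180: heading 166 -> 346
]
FD 8: (-2,0) -> (5.762,-1.935) [heading=346, draw]
Final: pos=(5.762,-1.935), heading=346, 2 segment(s) drawn
Waypoints (3 total):
(0, 0)
(-2, 0)
(5.762, -1.935)

Answer: (0, 0)
(-2, 0)
(5.762, -1.935)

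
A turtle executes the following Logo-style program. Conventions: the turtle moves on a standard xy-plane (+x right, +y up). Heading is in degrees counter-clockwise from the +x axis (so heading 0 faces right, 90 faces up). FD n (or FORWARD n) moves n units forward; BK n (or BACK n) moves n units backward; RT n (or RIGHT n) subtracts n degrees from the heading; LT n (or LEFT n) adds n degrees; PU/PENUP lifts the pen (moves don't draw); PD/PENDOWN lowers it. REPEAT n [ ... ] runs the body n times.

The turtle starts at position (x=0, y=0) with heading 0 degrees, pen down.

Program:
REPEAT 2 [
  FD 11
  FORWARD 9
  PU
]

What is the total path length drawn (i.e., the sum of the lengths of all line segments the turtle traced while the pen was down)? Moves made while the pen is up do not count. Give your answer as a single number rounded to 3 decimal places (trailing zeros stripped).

Executing turtle program step by step:
Start: pos=(0,0), heading=0, pen down
REPEAT 2 [
  -- iteration 1/2 --
  FD 11: (0,0) -> (11,0) [heading=0, draw]
  FD 9: (11,0) -> (20,0) [heading=0, draw]
  PU: pen up
  -- iteration 2/2 --
  FD 11: (20,0) -> (31,0) [heading=0, move]
  FD 9: (31,0) -> (40,0) [heading=0, move]
  PU: pen up
]
Final: pos=(40,0), heading=0, 2 segment(s) drawn

Segment lengths:
  seg 1: (0,0) -> (11,0), length = 11
  seg 2: (11,0) -> (20,0), length = 9
Total = 20

Answer: 20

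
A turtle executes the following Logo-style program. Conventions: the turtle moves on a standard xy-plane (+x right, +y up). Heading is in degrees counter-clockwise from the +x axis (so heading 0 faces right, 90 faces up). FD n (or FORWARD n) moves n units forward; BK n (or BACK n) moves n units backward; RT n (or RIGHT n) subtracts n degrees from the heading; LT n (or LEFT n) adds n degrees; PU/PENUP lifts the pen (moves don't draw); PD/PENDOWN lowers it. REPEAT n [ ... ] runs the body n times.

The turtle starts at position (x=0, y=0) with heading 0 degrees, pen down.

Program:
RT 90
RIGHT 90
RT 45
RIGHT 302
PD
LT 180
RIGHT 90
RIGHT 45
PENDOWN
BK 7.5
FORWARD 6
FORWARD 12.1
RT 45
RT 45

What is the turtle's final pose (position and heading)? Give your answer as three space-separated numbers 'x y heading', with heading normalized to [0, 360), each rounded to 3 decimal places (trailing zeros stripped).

Answer: -5.617 -8.989 148

Derivation:
Executing turtle program step by step:
Start: pos=(0,0), heading=0, pen down
RT 90: heading 0 -> 270
RT 90: heading 270 -> 180
RT 45: heading 180 -> 135
RT 302: heading 135 -> 193
PD: pen down
LT 180: heading 193 -> 13
RT 90: heading 13 -> 283
RT 45: heading 283 -> 238
PD: pen down
BK 7.5: (0,0) -> (3.974,6.36) [heading=238, draw]
FD 6: (3.974,6.36) -> (0.795,1.272) [heading=238, draw]
FD 12.1: (0.795,1.272) -> (-5.617,-8.989) [heading=238, draw]
RT 45: heading 238 -> 193
RT 45: heading 193 -> 148
Final: pos=(-5.617,-8.989), heading=148, 3 segment(s) drawn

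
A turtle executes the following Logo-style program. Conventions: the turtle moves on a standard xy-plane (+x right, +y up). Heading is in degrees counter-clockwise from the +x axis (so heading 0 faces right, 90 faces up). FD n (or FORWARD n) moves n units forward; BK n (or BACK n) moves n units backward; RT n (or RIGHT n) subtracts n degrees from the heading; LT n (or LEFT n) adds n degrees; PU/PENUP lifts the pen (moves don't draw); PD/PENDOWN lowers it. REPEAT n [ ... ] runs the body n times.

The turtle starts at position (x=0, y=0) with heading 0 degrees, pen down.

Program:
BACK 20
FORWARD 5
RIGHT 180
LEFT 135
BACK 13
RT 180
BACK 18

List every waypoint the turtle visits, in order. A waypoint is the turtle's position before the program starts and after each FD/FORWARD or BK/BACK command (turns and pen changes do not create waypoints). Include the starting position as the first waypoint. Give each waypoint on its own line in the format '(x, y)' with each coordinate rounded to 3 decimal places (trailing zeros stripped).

Executing turtle program step by step:
Start: pos=(0,0), heading=0, pen down
BK 20: (0,0) -> (-20,0) [heading=0, draw]
FD 5: (-20,0) -> (-15,0) [heading=0, draw]
RT 180: heading 0 -> 180
LT 135: heading 180 -> 315
BK 13: (-15,0) -> (-24.192,9.192) [heading=315, draw]
RT 180: heading 315 -> 135
BK 18: (-24.192,9.192) -> (-11.464,-3.536) [heading=135, draw]
Final: pos=(-11.464,-3.536), heading=135, 4 segment(s) drawn
Waypoints (5 total):
(0, 0)
(-20, 0)
(-15, 0)
(-24.192, 9.192)
(-11.464, -3.536)

Answer: (0, 0)
(-20, 0)
(-15, 0)
(-24.192, 9.192)
(-11.464, -3.536)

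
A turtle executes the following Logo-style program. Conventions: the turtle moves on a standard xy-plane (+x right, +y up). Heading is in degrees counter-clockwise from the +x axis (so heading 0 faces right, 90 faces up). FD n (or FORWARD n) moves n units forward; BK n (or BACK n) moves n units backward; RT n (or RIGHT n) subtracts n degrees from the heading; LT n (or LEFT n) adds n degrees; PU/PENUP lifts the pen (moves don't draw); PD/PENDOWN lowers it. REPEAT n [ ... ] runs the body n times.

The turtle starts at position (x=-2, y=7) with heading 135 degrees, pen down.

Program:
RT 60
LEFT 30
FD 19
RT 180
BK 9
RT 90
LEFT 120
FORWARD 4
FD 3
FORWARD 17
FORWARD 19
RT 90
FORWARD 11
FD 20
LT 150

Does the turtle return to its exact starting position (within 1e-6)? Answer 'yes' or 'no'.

Executing turtle program step by step:
Start: pos=(-2,7), heading=135, pen down
RT 60: heading 135 -> 75
LT 30: heading 75 -> 105
FD 19: (-2,7) -> (-6.918,25.353) [heading=105, draw]
RT 180: heading 105 -> 285
BK 9: (-6.918,25.353) -> (-9.247,34.046) [heading=285, draw]
RT 90: heading 285 -> 195
LT 120: heading 195 -> 315
FD 4: (-9.247,34.046) -> (-6.419,31.217) [heading=315, draw]
FD 3: (-6.419,31.217) -> (-4.297,29.096) [heading=315, draw]
FD 17: (-4.297,29.096) -> (7.724,17.075) [heading=315, draw]
FD 19: (7.724,17.075) -> (21.159,3.64) [heading=315, draw]
RT 90: heading 315 -> 225
FD 11: (21.159,3.64) -> (13.38,-4.138) [heading=225, draw]
FD 20: (13.38,-4.138) -> (-0.762,-18.28) [heading=225, draw]
LT 150: heading 225 -> 15
Final: pos=(-0.762,-18.28), heading=15, 8 segment(s) drawn

Start position: (-2, 7)
Final position: (-0.762, -18.28)
Distance = 25.31; >= 1e-6 -> NOT closed

Answer: no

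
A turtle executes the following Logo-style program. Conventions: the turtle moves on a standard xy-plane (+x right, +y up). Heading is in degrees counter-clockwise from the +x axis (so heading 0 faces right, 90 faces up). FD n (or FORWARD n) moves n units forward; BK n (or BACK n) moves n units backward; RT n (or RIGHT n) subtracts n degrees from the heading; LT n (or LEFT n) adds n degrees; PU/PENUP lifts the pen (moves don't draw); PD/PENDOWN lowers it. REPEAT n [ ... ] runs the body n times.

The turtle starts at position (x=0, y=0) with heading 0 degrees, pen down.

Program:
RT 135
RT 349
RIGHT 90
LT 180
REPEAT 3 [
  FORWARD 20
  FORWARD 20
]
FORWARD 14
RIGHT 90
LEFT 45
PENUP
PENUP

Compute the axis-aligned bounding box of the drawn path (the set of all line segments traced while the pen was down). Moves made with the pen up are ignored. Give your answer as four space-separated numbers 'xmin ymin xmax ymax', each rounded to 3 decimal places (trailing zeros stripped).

Answer: 0 -74.932 111.091 0

Derivation:
Executing turtle program step by step:
Start: pos=(0,0), heading=0, pen down
RT 135: heading 0 -> 225
RT 349: heading 225 -> 236
RT 90: heading 236 -> 146
LT 180: heading 146 -> 326
REPEAT 3 [
  -- iteration 1/3 --
  FD 20: (0,0) -> (16.581,-11.184) [heading=326, draw]
  FD 20: (16.581,-11.184) -> (33.162,-22.368) [heading=326, draw]
  -- iteration 2/3 --
  FD 20: (33.162,-22.368) -> (49.742,-33.552) [heading=326, draw]
  FD 20: (49.742,-33.552) -> (66.323,-44.735) [heading=326, draw]
  -- iteration 3/3 --
  FD 20: (66.323,-44.735) -> (82.904,-55.919) [heading=326, draw]
  FD 20: (82.904,-55.919) -> (99.485,-67.103) [heading=326, draw]
]
FD 14: (99.485,-67.103) -> (111.091,-74.932) [heading=326, draw]
RT 90: heading 326 -> 236
LT 45: heading 236 -> 281
PU: pen up
PU: pen up
Final: pos=(111.091,-74.932), heading=281, 7 segment(s) drawn

Segment endpoints: x in {0, 16.581, 33.162, 49.742, 66.323, 82.904, 99.485, 111.091}, y in {-74.932, -67.103, -55.919, -44.735, -33.552, -22.368, -11.184, 0}
xmin=0, ymin=-74.932, xmax=111.091, ymax=0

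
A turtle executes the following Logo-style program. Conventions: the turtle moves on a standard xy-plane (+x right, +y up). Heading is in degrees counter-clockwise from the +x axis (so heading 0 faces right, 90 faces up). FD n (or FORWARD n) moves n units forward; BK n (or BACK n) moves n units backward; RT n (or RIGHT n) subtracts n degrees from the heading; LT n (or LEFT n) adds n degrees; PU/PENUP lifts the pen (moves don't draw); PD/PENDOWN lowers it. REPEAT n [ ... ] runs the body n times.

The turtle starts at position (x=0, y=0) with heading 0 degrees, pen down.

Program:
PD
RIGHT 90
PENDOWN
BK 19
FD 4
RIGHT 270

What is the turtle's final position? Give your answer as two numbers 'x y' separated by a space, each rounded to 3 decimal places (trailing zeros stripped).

Answer: 0 15

Derivation:
Executing turtle program step by step:
Start: pos=(0,0), heading=0, pen down
PD: pen down
RT 90: heading 0 -> 270
PD: pen down
BK 19: (0,0) -> (0,19) [heading=270, draw]
FD 4: (0,19) -> (0,15) [heading=270, draw]
RT 270: heading 270 -> 0
Final: pos=(0,15), heading=0, 2 segment(s) drawn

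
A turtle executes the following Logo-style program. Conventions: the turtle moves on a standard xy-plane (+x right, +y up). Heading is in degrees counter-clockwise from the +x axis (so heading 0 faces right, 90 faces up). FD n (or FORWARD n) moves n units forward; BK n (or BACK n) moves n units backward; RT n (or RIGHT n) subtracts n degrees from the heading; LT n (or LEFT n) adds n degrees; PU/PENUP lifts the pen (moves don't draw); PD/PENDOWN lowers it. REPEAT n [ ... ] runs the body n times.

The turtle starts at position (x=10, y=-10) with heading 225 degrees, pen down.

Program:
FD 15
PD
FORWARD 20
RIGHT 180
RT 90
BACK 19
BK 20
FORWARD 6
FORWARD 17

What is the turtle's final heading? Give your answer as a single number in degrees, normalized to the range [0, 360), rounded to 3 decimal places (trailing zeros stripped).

Answer: 315

Derivation:
Executing turtle program step by step:
Start: pos=(10,-10), heading=225, pen down
FD 15: (10,-10) -> (-0.607,-20.607) [heading=225, draw]
PD: pen down
FD 20: (-0.607,-20.607) -> (-14.749,-34.749) [heading=225, draw]
RT 180: heading 225 -> 45
RT 90: heading 45 -> 315
BK 19: (-14.749,-34.749) -> (-28.184,-21.314) [heading=315, draw]
BK 20: (-28.184,-21.314) -> (-42.326,-7.172) [heading=315, draw]
FD 6: (-42.326,-7.172) -> (-38.083,-11.414) [heading=315, draw]
FD 17: (-38.083,-11.414) -> (-26.062,-23.435) [heading=315, draw]
Final: pos=(-26.062,-23.435), heading=315, 6 segment(s) drawn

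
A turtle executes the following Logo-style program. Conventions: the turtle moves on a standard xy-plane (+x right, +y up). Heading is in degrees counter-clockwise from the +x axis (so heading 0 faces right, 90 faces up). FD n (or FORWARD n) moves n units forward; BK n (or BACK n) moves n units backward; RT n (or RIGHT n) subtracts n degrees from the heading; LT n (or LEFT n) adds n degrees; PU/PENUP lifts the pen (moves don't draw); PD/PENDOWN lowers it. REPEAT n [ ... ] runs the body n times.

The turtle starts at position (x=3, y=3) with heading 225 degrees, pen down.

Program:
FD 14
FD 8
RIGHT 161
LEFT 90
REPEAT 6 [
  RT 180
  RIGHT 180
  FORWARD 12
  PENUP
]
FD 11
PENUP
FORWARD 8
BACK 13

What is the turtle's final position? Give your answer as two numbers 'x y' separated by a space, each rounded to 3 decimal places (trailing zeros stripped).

Answer: -82.662 21.637

Derivation:
Executing turtle program step by step:
Start: pos=(3,3), heading=225, pen down
FD 14: (3,3) -> (-6.899,-6.899) [heading=225, draw]
FD 8: (-6.899,-6.899) -> (-12.556,-12.556) [heading=225, draw]
RT 161: heading 225 -> 64
LT 90: heading 64 -> 154
REPEAT 6 [
  -- iteration 1/6 --
  RT 180: heading 154 -> 334
  RT 180: heading 334 -> 154
  FD 12: (-12.556,-12.556) -> (-23.342,-7.296) [heading=154, draw]
  PU: pen up
  -- iteration 2/6 --
  RT 180: heading 154 -> 334
  RT 180: heading 334 -> 154
  FD 12: (-23.342,-7.296) -> (-34.127,-2.035) [heading=154, move]
  PU: pen up
  -- iteration 3/6 --
  RT 180: heading 154 -> 334
  RT 180: heading 334 -> 154
  FD 12: (-34.127,-2.035) -> (-44.913,3.225) [heading=154, move]
  PU: pen up
  -- iteration 4/6 --
  RT 180: heading 154 -> 334
  RT 180: heading 334 -> 154
  FD 12: (-44.913,3.225) -> (-55.698,8.485) [heading=154, move]
  PU: pen up
  -- iteration 5/6 --
  RT 180: heading 154 -> 334
  RT 180: heading 334 -> 154
  FD 12: (-55.698,8.485) -> (-66.484,13.746) [heading=154, move]
  PU: pen up
  -- iteration 6/6 --
  RT 180: heading 154 -> 334
  RT 180: heading 334 -> 154
  FD 12: (-66.484,13.746) -> (-77.27,19.006) [heading=154, move]
  PU: pen up
]
FD 11: (-77.27,19.006) -> (-87.156,23.828) [heading=154, move]
PU: pen up
FD 8: (-87.156,23.828) -> (-94.347,27.335) [heading=154, move]
BK 13: (-94.347,27.335) -> (-82.662,21.637) [heading=154, move]
Final: pos=(-82.662,21.637), heading=154, 3 segment(s) drawn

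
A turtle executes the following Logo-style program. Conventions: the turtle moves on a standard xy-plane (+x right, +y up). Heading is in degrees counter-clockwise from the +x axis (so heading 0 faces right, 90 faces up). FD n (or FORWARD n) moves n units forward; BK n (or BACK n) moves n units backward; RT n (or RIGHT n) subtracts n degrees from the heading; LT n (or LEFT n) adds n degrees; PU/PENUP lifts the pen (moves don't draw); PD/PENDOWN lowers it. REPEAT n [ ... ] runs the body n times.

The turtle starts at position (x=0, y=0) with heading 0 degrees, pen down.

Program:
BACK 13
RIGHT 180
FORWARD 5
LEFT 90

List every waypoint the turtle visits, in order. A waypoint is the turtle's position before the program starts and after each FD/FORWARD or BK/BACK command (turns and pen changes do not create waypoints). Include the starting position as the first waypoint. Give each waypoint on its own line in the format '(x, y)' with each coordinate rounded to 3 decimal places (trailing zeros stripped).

Executing turtle program step by step:
Start: pos=(0,0), heading=0, pen down
BK 13: (0,0) -> (-13,0) [heading=0, draw]
RT 180: heading 0 -> 180
FD 5: (-13,0) -> (-18,0) [heading=180, draw]
LT 90: heading 180 -> 270
Final: pos=(-18,0), heading=270, 2 segment(s) drawn
Waypoints (3 total):
(0, 0)
(-13, 0)
(-18, 0)

Answer: (0, 0)
(-13, 0)
(-18, 0)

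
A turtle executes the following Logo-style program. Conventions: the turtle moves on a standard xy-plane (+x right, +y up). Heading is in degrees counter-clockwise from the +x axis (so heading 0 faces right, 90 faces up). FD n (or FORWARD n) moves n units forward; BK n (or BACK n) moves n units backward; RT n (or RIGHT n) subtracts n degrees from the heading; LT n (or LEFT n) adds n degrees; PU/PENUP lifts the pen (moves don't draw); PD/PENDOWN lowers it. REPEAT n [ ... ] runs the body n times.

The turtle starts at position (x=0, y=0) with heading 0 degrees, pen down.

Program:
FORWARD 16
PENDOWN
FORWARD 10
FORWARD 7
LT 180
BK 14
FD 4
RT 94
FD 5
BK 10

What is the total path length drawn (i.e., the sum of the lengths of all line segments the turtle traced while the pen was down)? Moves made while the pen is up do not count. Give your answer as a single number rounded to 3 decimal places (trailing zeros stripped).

Answer: 66

Derivation:
Executing turtle program step by step:
Start: pos=(0,0), heading=0, pen down
FD 16: (0,0) -> (16,0) [heading=0, draw]
PD: pen down
FD 10: (16,0) -> (26,0) [heading=0, draw]
FD 7: (26,0) -> (33,0) [heading=0, draw]
LT 180: heading 0 -> 180
BK 14: (33,0) -> (47,0) [heading=180, draw]
FD 4: (47,0) -> (43,0) [heading=180, draw]
RT 94: heading 180 -> 86
FD 5: (43,0) -> (43.349,4.988) [heading=86, draw]
BK 10: (43.349,4.988) -> (42.651,-4.988) [heading=86, draw]
Final: pos=(42.651,-4.988), heading=86, 7 segment(s) drawn

Segment lengths:
  seg 1: (0,0) -> (16,0), length = 16
  seg 2: (16,0) -> (26,0), length = 10
  seg 3: (26,0) -> (33,0), length = 7
  seg 4: (33,0) -> (47,0), length = 14
  seg 5: (47,0) -> (43,0), length = 4
  seg 6: (43,0) -> (43.349,4.988), length = 5
  seg 7: (43.349,4.988) -> (42.651,-4.988), length = 10
Total = 66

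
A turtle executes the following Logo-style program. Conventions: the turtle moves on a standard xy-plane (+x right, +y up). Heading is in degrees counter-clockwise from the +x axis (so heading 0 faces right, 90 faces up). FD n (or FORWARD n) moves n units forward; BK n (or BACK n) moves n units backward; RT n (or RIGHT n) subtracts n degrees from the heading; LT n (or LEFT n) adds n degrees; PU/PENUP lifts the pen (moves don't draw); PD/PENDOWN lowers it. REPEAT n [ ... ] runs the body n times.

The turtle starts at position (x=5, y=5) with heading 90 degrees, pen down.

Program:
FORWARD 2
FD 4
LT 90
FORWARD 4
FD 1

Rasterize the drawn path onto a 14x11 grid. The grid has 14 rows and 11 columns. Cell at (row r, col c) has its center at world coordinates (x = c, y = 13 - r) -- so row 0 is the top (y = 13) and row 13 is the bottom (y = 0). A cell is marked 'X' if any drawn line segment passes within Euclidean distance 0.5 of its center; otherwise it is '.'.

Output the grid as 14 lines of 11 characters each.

Answer: ...........
...........
XXXXXX.....
.....X.....
.....X.....
.....X.....
.....X.....
.....X.....
.....X.....
...........
...........
...........
...........
...........

Derivation:
Segment 0: (5,5) -> (5,7)
Segment 1: (5,7) -> (5,11)
Segment 2: (5,11) -> (1,11)
Segment 3: (1,11) -> (0,11)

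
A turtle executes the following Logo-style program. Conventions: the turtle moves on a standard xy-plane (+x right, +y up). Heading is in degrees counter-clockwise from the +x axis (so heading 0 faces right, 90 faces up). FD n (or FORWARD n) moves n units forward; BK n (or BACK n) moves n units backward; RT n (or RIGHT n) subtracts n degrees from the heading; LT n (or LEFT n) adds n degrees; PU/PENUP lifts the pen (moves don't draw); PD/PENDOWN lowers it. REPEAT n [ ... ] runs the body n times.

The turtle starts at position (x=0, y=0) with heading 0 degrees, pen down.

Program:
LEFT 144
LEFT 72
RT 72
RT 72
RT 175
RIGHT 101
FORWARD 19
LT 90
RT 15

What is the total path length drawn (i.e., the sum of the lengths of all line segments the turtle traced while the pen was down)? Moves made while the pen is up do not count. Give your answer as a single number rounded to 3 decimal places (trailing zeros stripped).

Executing turtle program step by step:
Start: pos=(0,0), heading=0, pen down
LT 144: heading 0 -> 144
LT 72: heading 144 -> 216
RT 72: heading 216 -> 144
RT 72: heading 144 -> 72
RT 175: heading 72 -> 257
RT 101: heading 257 -> 156
FD 19: (0,0) -> (-17.357,7.728) [heading=156, draw]
LT 90: heading 156 -> 246
RT 15: heading 246 -> 231
Final: pos=(-17.357,7.728), heading=231, 1 segment(s) drawn

Segment lengths:
  seg 1: (0,0) -> (-17.357,7.728), length = 19
Total = 19

Answer: 19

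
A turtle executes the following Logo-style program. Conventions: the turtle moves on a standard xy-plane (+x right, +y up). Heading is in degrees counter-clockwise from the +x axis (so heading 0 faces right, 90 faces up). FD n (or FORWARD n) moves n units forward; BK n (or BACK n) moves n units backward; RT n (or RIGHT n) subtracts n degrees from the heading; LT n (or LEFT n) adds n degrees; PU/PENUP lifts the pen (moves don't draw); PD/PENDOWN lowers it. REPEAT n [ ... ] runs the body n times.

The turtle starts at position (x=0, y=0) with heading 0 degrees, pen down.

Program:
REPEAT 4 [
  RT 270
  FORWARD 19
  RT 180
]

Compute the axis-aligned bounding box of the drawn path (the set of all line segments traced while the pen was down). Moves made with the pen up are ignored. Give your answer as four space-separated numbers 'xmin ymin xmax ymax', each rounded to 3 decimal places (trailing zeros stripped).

Executing turtle program step by step:
Start: pos=(0,0), heading=0, pen down
REPEAT 4 [
  -- iteration 1/4 --
  RT 270: heading 0 -> 90
  FD 19: (0,0) -> (0,19) [heading=90, draw]
  RT 180: heading 90 -> 270
  -- iteration 2/4 --
  RT 270: heading 270 -> 0
  FD 19: (0,19) -> (19,19) [heading=0, draw]
  RT 180: heading 0 -> 180
  -- iteration 3/4 --
  RT 270: heading 180 -> 270
  FD 19: (19,19) -> (19,0) [heading=270, draw]
  RT 180: heading 270 -> 90
  -- iteration 4/4 --
  RT 270: heading 90 -> 180
  FD 19: (19,0) -> (0,0) [heading=180, draw]
  RT 180: heading 180 -> 0
]
Final: pos=(0,0), heading=0, 4 segment(s) drawn

Segment endpoints: x in {0, 0, 0, 19, 19}, y in {0, 0, 0, 19, 19}
xmin=0, ymin=0, xmax=19, ymax=19

Answer: 0 0 19 19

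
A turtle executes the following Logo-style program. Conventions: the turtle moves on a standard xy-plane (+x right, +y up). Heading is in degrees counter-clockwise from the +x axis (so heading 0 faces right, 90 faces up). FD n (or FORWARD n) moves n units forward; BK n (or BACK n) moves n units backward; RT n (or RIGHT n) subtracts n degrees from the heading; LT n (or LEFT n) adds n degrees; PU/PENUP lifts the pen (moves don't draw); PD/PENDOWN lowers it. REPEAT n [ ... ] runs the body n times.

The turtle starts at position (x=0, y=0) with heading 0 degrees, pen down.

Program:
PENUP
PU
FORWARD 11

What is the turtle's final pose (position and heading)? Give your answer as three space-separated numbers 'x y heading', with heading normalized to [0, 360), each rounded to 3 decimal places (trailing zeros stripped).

Answer: 11 0 0

Derivation:
Executing turtle program step by step:
Start: pos=(0,0), heading=0, pen down
PU: pen up
PU: pen up
FD 11: (0,0) -> (11,0) [heading=0, move]
Final: pos=(11,0), heading=0, 0 segment(s) drawn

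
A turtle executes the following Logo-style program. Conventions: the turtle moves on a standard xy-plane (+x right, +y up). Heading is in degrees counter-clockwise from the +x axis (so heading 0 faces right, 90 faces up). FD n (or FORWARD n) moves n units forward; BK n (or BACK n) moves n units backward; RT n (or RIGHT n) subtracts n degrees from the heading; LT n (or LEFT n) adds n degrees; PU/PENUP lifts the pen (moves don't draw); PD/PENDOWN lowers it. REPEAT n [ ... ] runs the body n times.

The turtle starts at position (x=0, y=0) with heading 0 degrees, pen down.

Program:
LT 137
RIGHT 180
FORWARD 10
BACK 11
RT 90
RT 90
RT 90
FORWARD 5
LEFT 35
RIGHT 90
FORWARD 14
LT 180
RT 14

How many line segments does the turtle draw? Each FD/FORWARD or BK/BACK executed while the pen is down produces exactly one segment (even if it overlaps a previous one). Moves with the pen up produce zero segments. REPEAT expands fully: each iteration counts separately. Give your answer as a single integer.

Executing turtle program step by step:
Start: pos=(0,0), heading=0, pen down
LT 137: heading 0 -> 137
RT 180: heading 137 -> 317
FD 10: (0,0) -> (7.314,-6.82) [heading=317, draw]
BK 11: (7.314,-6.82) -> (-0.731,0.682) [heading=317, draw]
RT 90: heading 317 -> 227
RT 90: heading 227 -> 137
RT 90: heading 137 -> 47
FD 5: (-0.731,0.682) -> (2.679,4.339) [heading=47, draw]
LT 35: heading 47 -> 82
RT 90: heading 82 -> 352
FD 14: (2.679,4.339) -> (16.542,2.39) [heading=352, draw]
LT 180: heading 352 -> 172
RT 14: heading 172 -> 158
Final: pos=(16.542,2.39), heading=158, 4 segment(s) drawn
Segments drawn: 4

Answer: 4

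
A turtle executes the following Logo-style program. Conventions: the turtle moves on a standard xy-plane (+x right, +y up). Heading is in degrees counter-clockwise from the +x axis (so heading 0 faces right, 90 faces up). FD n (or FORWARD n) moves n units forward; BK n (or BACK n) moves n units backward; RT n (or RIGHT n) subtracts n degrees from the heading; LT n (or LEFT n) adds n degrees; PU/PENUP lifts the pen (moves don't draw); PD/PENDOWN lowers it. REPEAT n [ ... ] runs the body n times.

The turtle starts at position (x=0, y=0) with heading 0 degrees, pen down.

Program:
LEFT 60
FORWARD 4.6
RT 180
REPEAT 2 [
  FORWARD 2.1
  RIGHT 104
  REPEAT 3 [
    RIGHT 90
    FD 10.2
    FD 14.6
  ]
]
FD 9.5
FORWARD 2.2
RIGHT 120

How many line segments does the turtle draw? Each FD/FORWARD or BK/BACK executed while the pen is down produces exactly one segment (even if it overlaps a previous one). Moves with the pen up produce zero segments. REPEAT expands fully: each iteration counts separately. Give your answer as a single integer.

Answer: 17

Derivation:
Executing turtle program step by step:
Start: pos=(0,0), heading=0, pen down
LT 60: heading 0 -> 60
FD 4.6: (0,0) -> (2.3,3.984) [heading=60, draw]
RT 180: heading 60 -> 240
REPEAT 2 [
  -- iteration 1/2 --
  FD 2.1: (2.3,3.984) -> (1.25,2.165) [heading=240, draw]
  RT 104: heading 240 -> 136
  REPEAT 3 [
    -- iteration 1/3 --
    RT 90: heading 136 -> 46
    FD 10.2: (1.25,2.165) -> (8.336,9.502) [heading=46, draw]
    FD 14.6: (8.336,9.502) -> (18.478,20.005) [heading=46, draw]
    -- iteration 2/3 --
    RT 90: heading 46 -> 316
    FD 10.2: (18.478,20.005) -> (25.815,12.919) [heading=316, draw]
    FD 14.6: (25.815,12.919) -> (36.317,2.777) [heading=316, draw]
    -- iteration 3/3 --
    RT 90: heading 316 -> 226
    FD 10.2: (36.317,2.777) -> (29.232,-4.56) [heading=226, draw]
    FD 14.6: (29.232,-4.56) -> (19.09,-15.062) [heading=226, draw]
  ]
  -- iteration 2/2 --
  FD 2.1: (19.09,-15.062) -> (17.631,-16.573) [heading=226, draw]
  RT 104: heading 226 -> 122
  REPEAT 3 [
    -- iteration 1/3 --
    RT 90: heading 122 -> 32
    FD 10.2: (17.631,-16.573) -> (26.281,-11.168) [heading=32, draw]
    FD 14.6: (26.281,-11.168) -> (38.662,-3.431) [heading=32, draw]
    -- iteration 2/3 --
    RT 90: heading 32 -> 302
    FD 10.2: (38.662,-3.431) -> (44.068,-12.081) [heading=302, draw]
    FD 14.6: (44.068,-12.081) -> (51.804,-24.463) [heading=302, draw]
    -- iteration 3/3 --
    RT 90: heading 302 -> 212
    FD 10.2: (51.804,-24.463) -> (43.154,-29.868) [heading=212, draw]
    FD 14.6: (43.154,-29.868) -> (30.773,-37.605) [heading=212, draw]
  ]
]
FD 9.5: (30.773,-37.605) -> (22.716,-42.639) [heading=212, draw]
FD 2.2: (22.716,-42.639) -> (20.851,-43.805) [heading=212, draw]
RT 120: heading 212 -> 92
Final: pos=(20.851,-43.805), heading=92, 17 segment(s) drawn
Segments drawn: 17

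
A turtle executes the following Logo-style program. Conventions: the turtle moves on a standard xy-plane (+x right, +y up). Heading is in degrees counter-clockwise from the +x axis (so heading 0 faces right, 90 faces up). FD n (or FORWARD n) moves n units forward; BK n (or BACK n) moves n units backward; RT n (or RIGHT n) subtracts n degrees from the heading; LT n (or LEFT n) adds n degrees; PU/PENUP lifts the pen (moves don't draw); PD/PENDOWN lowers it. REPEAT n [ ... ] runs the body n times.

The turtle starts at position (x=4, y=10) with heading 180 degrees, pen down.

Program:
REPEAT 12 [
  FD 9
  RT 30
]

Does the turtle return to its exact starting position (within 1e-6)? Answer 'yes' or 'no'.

Executing turtle program step by step:
Start: pos=(4,10), heading=180, pen down
REPEAT 12 [
  -- iteration 1/12 --
  FD 9: (4,10) -> (-5,10) [heading=180, draw]
  RT 30: heading 180 -> 150
  -- iteration 2/12 --
  FD 9: (-5,10) -> (-12.794,14.5) [heading=150, draw]
  RT 30: heading 150 -> 120
  -- iteration 3/12 --
  FD 9: (-12.794,14.5) -> (-17.294,22.294) [heading=120, draw]
  RT 30: heading 120 -> 90
  -- iteration 4/12 --
  FD 9: (-17.294,22.294) -> (-17.294,31.294) [heading=90, draw]
  RT 30: heading 90 -> 60
  -- iteration 5/12 --
  FD 9: (-17.294,31.294) -> (-12.794,39.088) [heading=60, draw]
  RT 30: heading 60 -> 30
  -- iteration 6/12 --
  FD 9: (-12.794,39.088) -> (-5,43.588) [heading=30, draw]
  RT 30: heading 30 -> 0
  -- iteration 7/12 --
  FD 9: (-5,43.588) -> (4,43.588) [heading=0, draw]
  RT 30: heading 0 -> 330
  -- iteration 8/12 --
  FD 9: (4,43.588) -> (11.794,39.088) [heading=330, draw]
  RT 30: heading 330 -> 300
  -- iteration 9/12 --
  FD 9: (11.794,39.088) -> (16.294,31.294) [heading=300, draw]
  RT 30: heading 300 -> 270
  -- iteration 10/12 --
  FD 9: (16.294,31.294) -> (16.294,22.294) [heading=270, draw]
  RT 30: heading 270 -> 240
  -- iteration 11/12 --
  FD 9: (16.294,22.294) -> (11.794,14.5) [heading=240, draw]
  RT 30: heading 240 -> 210
  -- iteration 12/12 --
  FD 9: (11.794,14.5) -> (4,10) [heading=210, draw]
  RT 30: heading 210 -> 180
]
Final: pos=(4,10), heading=180, 12 segment(s) drawn

Start position: (4, 10)
Final position: (4, 10)
Distance = 0; < 1e-6 -> CLOSED

Answer: yes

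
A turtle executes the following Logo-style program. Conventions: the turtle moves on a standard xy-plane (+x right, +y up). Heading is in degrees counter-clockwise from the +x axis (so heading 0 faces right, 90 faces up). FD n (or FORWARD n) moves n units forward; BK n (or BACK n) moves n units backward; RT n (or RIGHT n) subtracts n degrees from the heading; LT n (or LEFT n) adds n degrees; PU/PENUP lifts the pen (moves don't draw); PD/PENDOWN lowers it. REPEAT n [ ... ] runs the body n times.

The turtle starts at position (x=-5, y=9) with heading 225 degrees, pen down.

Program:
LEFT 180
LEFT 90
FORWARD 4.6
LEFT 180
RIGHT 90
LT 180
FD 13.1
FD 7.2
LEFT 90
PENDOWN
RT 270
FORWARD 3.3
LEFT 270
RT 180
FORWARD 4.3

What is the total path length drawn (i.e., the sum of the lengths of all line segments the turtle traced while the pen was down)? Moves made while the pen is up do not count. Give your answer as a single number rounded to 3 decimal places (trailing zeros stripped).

Answer: 32.5

Derivation:
Executing turtle program step by step:
Start: pos=(-5,9), heading=225, pen down
LT 180: heading 225 -> 45
LT 90: heading 45 -> 135
FD 4.6: (-5,9) -> (-8.253,12.253) [heading=135, draw]
LT 180: heading 135 -> 315
RT 90: heading 315 -> 225
LT 180: heading 225 -> 45
FD 13.1: (-8.253,12.253) -> (1.01,21.516) [heading=45, draw]
FD 7.2: (1.01,21.516) -> (6.102,26.607) [heading=45, draw]
LT 90: heading 45 -> 135
PD: pen down
RT 270: heading 135 -> 225
FD 3.3: (6.102,26.607) -> (3.768,24.274) [heading=225, draw]
LT 270: heading 225 -> 135
RT 180: heading 135 -> 315
FD 4.3: (3.768,24.274) -> (6.809,21.233) [heading=315, draw]
Final: pos=(6.809,21.233), heading=315, 5 segment(s) drawn

Segment lengths:
  seg 1: (-5,9) -> (-8.253,12.253), length = 4.6
  seg 2: (-8.253,12.253) -> (1.01,21.516), length = 13.1
  seg 3: (1.01,21.516) -> (6.102,26.607), length = 7.2
  seg 4: (6.102,26.607) -> (3.768,24.274), length = 3.3
  seg 5: (3.768,24.274) -> (6.809,21.233), length = 4.3
Total = 32.5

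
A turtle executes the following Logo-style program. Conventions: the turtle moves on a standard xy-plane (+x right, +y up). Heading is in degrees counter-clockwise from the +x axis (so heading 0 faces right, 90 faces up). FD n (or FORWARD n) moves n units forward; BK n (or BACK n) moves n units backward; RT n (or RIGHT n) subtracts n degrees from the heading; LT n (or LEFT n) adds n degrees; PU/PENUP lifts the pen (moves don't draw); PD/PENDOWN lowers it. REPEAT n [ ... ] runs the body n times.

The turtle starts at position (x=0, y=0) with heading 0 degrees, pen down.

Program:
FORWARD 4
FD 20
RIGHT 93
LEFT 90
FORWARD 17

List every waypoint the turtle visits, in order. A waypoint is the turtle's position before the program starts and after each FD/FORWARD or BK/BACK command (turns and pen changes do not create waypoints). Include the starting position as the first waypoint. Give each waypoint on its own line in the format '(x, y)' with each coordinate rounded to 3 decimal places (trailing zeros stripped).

Answer: (0, 0)
(4, 0)
(24, 0)
(40.977, -0.89)

Derivation:
Executing turtle program step by step:
Start: pos=(0,0), heading=0, pen down
FD 4: (0,0) -> (4,0) [heading=0, draw]
FD 20: (4,0) -> (24,0) [heading=0, draw]
RT 93: heading 0 -> 267
LT 90: heading 267 -> 357
FD 17: (24,0) -> (40.977,-0.89) [heading=357, draw]
Final: pos=(40.977,-0.89), heading=357, 3 segment(s) drawn
Waypoints (4 total):
(0, 0)
(4, 0)
(24, 0)
(40.977, -0.89)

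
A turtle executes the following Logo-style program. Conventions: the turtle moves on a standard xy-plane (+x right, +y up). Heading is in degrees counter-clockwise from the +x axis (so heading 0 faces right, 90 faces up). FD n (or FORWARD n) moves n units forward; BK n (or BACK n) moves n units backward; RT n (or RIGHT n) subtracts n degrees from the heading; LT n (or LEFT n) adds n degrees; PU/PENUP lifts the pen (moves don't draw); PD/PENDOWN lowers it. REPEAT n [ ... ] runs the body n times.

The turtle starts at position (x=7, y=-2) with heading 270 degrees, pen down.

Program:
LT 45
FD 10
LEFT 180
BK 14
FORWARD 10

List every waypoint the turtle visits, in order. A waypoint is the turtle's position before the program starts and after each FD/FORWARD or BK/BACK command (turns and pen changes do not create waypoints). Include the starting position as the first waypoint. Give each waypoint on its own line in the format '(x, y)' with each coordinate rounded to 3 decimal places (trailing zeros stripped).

Executing turtle program step by step:
Start: pos=(7,-2), heading=270, pen down
LT 45: heading 270 -> 315
FD 10: (7,-2) -> (14.071,-9.071) [heading=315, draw]
LT 180: heading 315 -> 135
BK 14: (14.071,-9.071) -> (23.971,-18.971) [heading=135, draw]
FD 10: (23.971,-18.971) -> (16.899,-11.899) [heading=135, draw]
Final: pos=(16.899,-11.899), heading=135, 3 segment(s) drawn
Waypoints (4 total):
(7, -2)
(14.071, -9.071)
(23.971, -18.971)
(16.899, -11.899)

Answer: (7, -2)
(14.071, -9.071)
(23.971, -18.971)
(16.899, -11.899)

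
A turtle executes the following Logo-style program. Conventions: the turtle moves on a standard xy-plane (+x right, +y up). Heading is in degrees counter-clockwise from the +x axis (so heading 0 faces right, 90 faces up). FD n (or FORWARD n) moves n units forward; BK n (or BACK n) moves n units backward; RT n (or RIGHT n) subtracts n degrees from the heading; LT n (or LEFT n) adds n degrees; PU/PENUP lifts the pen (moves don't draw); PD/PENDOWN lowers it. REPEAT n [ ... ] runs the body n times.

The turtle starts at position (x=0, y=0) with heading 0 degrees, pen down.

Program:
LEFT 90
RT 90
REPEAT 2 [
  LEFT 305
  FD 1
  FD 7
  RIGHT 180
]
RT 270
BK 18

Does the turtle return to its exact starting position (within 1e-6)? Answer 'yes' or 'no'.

Executing turtle program step by step:
Start: pos=(0,0), heading=0, pen down
LT 90: heading 0 -> 90
RT 90: heading 90 -> 0
REPEAT 2 [
  -- iteration 1/2 --
  LT 305: heading 0 -> 305
  FD 1: (0,0) -> (0.574,-0.819) [heading=305, draw]
  FD 7: (0.574,-0.819) -> (4.589,-6.553) [heading=305, draw]
  RT 180: heading 305 -> 125
  -- iteration 2/2 --
  LT 305: heading 125 -> 70
  FD 1: (4.589,-6.553) -> (4.931,-5.614) [heading=70, draw]
  FD 7: (4.931,-5.614) -> (7.325,0.964) [heading=70, draw]
  RT 180: heading 70 -> 250
]
RT 270: heading 250 -> 340
BK 18: (7.325,0.964) -> (-9.59,7.121) [heading=340, draw]
Final: pos=(-9.59,7.121), heading=340, 5 segment(s) drawn

Start position: (0, 0)
Final position: (-9.59, 7.121)
Distance = 11.944; >= 1e-6 -> NOT closed

Answer: no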